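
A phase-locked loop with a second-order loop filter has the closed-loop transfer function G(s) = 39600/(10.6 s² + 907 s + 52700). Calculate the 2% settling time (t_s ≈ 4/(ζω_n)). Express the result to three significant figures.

t_s ≈ 0.0935 s

Dividing through by 10.6: denominator becomes s² + 85.57 s + 4972.
So ω_n = √4972 = 70.5 rad/s and ζ = 85.57/(2·70.5) = 0.607.
t_s ≈ 4/(ζω_n) = 0.0935 s.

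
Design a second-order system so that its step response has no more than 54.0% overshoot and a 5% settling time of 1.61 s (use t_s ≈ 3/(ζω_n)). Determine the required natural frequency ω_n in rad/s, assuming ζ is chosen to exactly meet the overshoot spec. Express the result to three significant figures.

ω_n ≈ 9.68 rad/s

Inverting the overshoot relation: ζ = |ln 0.540|/√(π² + ln²0.540) = 0.192.
Then ω_n = 3/(ζ t_s) = 3/(0.192 × 1.61) = 9.68 rad/s.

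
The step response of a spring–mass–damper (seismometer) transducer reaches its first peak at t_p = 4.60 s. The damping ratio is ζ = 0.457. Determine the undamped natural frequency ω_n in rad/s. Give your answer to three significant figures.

Peak time t_p = π/ω_d, so ω_d = π/t_p = π/4.60 = 0.683 rad/s.
ω_n = ω_d/√(1−ζ²) = 0.683/√0.791 = 0.768 rad/s.

ω_n ≈ 0.768 rad/s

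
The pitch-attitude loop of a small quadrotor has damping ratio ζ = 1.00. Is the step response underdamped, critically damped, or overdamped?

critically damped

Since ζ = 1, the system is critically damped.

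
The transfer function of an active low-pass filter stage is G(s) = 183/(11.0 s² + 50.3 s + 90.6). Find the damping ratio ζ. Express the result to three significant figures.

ζ ≈ 0.797

Dividing through by 11.0: denominator becomes s² + 4.573 s + 8.236.
So ω_n = √8.236 = 2.87 rad/s and ζ = 4.573/(2·2.87) = 0.797.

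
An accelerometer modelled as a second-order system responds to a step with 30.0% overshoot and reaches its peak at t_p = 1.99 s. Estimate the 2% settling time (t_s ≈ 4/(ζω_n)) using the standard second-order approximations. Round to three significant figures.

t_s ≈ 6.61 s

The overshoot fixes ζ = −ln(OS)/√(π²+ln²(OS)) = 0.358.
From t_p = π/ω_d, ω_d = π/1.99 = 1.58 rad/s, so ω_n = ω_d/√(1−ζ²) = 1.69 rad/s.
t_s ≈ 4/(ζω_n) = 4/(0.358·1.69) = 6.61 s.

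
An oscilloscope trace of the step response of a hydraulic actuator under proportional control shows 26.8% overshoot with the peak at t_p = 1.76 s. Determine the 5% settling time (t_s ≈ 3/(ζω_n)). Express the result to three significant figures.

t_s ≈ 4.01 s

ζ from %OS: ζ = |ln 0.268|/√(π²+ln²0.268) = 0.387.
t_p = π/ω_d ⇒ ω_d = 1.78 rad/s; then ω_n = ω_d/√(1−ζ²) = 1.94 rad/s.
t_s ≈ 3/(ζω_n) = 3/(0.387·1.94) = 4.01 s.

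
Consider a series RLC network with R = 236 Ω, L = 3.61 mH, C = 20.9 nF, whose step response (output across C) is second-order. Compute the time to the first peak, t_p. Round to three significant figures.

t_p ≈ 0.0000285 s

For a series RLC circuit (capacitor voltage as output), ω_n = 1/√(LC) = 1/√(3.61 mH · 20.9 nF) = 115000 rad/s.
ζ = (R/2)·√(C/L) = (236/2)·√(20.9 nF/3.61 mH) = 0.284.
The damped frequency ω_d = ω_n√(1−ζ²) = 110000 rad/s. t_p = π/ω_d = 0.0000285 s.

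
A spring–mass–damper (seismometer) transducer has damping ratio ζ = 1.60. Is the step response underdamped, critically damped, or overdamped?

Since ζ = 1.60 > 1, the system is overdamped.

overdamped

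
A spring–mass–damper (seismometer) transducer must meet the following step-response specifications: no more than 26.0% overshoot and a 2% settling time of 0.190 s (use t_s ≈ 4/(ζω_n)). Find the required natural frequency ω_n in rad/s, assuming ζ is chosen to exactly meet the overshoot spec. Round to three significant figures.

From %OS = 100·exp(−πζ/√(1−ζ²)), invert to get ζ = −ln(OS)/√(π² + ln²(OS)) with OS = 0.260.
−ln 0.260 = 1.347, so ζ = 1.347/√(π² + 1.815) = 0.394.
Then ω_n = 4/(ζ t_s) = 4/(0.394 × 0.190) = 53.4 rad/s.

ω_n ≈ 53.4 rad/s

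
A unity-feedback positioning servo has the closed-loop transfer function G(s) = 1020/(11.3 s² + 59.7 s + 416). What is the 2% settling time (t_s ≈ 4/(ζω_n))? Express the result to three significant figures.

Dividing through by 11.3: denominator becomes s² + 5.283 s + 36.81.
So ω_n = √36.81 = 6.07 rad/s and ζ = 5.283/(2·6.07) = 0.435.
t_s ≈ 4/(ζω_n) = 1.51 s.

t_s ≈ 1.51 s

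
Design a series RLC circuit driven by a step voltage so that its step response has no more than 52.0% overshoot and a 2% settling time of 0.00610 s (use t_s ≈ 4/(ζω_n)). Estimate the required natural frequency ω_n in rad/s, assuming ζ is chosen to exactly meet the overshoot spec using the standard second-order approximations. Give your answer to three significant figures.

From %OS = 100·exp(−πζ/√(1−ζ²)), invert to get ζ = −ln(OS)/√(π² + ln²(OS)) with OS = 0.520.
−ln 0.520 = 0.6539, so ζ = 0.6539/√(π² + 0.4276) = 0.204.
Then ω_n = 4/(ζ t_s) = 4/(0.204 × 0.00610) = 3220 rad/s.

ω_n ≈ 3220 rad/s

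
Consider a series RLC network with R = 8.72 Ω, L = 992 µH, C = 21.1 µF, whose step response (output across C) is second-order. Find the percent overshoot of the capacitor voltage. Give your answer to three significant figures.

For a series RLC circuit (capacitor voltage as output), ω_n = 1/√(LC) = 1/√(992 µH · 21.1 µF) = 6910 rad/s.
ζ = (R/2)·√(C/L) = (8.72/2)·√(21.1 µF/992 µH) = 0.636.
%OS = 100 e^{−πζ/√(1−ζ²)} with ζ = 0.636 gives 7.51%.

%OS ≈ 7.51%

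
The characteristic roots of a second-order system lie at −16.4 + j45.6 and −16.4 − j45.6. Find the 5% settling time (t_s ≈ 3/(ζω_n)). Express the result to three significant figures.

t_s ≈ 0.183 s

For poles at −σ ± jω_d, ζω_n = σ = 16.4, so t_s ≈ 3/σ = 0.183 s.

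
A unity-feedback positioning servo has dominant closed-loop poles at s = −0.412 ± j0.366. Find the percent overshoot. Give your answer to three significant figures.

With σ = 0.412, ω_d = 0.366: ω_n = √(σ²+ω_d²) = 0.551 rad/s, ζ = σ/ω_n = 0.748.
Overshoot: exp(−π·0.748/√(1−0.748²)) = 0.0291, i.e. 2.91%.

%OS ≈ 2.91%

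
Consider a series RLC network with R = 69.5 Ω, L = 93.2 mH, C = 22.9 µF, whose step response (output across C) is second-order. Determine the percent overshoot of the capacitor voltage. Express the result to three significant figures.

%OS ≈ 13.0%

For a series RLC circuit (capacitor voltage as output), ω_n = 1/√(LC) = 1/√(93.2 mH · 22.9 µF) = 685 rad/s.
ζ = (R/2)·√(C/L) = (69.5/2)·√(22.9 µF/93.2 mH) = 0.545.
%OS = 100 e^{−πζ/√(1−ζ²)} with ζ = 0.545 gives 13.0%.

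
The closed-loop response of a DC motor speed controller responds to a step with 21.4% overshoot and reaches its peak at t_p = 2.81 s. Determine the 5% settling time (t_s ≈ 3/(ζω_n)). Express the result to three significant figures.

ζ from %OS: ζ = |ln 0.214|/√(π²+ln²0.214) = 0.441.
t_p = π/ω_d ⇒ ω_d = 1.12 rad/s; then ω_n = ω_d/√(1−ζ²) = 1.25 rad/s.
t_s ≈ 3/(ζω_n) = 3/(0.441·1.25) = 5.47 s.

t_s ≈ 5.47 s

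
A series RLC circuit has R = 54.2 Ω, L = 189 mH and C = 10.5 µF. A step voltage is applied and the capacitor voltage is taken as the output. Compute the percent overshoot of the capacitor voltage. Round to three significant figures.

For a series RLC circuit (capacitor voltage as output), ω_n = 1/√(LC) = 1/√(189 mH · 10.5 µF) = 710 rad/s.
ζ = (R/2)·√(C/L) = (54.2/2)·√(10.5 µF/189 mH) = 0.202.
Overshoot: exp(−π·0.202/√(1−0.202²)) = 0.523, i.e. 52.3%.

%OS ≈ 52.3%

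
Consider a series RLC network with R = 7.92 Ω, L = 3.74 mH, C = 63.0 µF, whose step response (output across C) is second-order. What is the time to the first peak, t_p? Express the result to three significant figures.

t_p ≈ 0.00178 s

For a series RLC circuit (capacitor voltage as output), ω_n = 1/√(LC) = 1/√(3.74 mH · 63.0 µF) = 2060 rad/s.
ζ = (R/2)·√(C/L) = (7.92/2)·√(63.0 µF/3.74 mH) = 0.514.
ω_d = ω_n√(1−ζ²) = 1770 rad/s. t_p = π/ω_d = 0.00178 s.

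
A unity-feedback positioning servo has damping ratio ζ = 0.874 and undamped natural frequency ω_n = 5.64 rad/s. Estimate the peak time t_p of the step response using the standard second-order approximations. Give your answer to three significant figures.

The damped frequency is ω_d = ω_n√(1−ζ²) = 5.64·√(1−0.764) = 2.74 rad/s.
Peak time t_p = π/ω_d = π/2.74 = 1.15 s.

t_p ≈ 1.15 s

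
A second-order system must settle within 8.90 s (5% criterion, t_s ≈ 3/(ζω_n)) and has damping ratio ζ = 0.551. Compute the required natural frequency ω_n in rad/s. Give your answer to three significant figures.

ω_n ≈ 0.612 rad/s

Rearranging t_s ≈ 3/(ζω_n) gives ω_n = 3/(ζ·t_s) = 3/(0.551 × 8.90) = 0.612 rad/s.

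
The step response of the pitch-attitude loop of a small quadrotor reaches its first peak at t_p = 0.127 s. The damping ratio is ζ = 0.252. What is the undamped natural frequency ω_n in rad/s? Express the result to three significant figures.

ω_n ≈ 25.6 rad/s

Peak time t_p = π/ω_d, so ω_d = π/t_p = π/0.127 = 24.7 rad/s.
ω_n = ω_d/√(1−ζ²) = 24.7/√0.936 = 25.6 rad/s.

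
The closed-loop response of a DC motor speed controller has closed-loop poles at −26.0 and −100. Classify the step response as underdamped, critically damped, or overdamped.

Since the poles are distinct, negative and real, the response is overdamped.

overdamped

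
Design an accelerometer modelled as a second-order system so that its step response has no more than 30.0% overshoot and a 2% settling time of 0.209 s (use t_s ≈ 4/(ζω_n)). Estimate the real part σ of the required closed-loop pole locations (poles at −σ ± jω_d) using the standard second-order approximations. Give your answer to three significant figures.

The settling-time spec alone fixes σ = ζω_n = 4/t_s = 4/0.209 = 19.1.
(Overshoot then fixes ζ = 0.358 and hence ω_d = σ·√(1−ζ²)/ζ = 49.9 rad/s.)

σ ≈ 19.1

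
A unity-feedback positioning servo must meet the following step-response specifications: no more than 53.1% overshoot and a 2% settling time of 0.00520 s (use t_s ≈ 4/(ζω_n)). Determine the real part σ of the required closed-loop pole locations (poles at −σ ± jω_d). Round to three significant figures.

The settling-time spec alone fixes σ = ζω_n = 4/t_s = 4/0.00520 = 769.
(Overshoot then fixes ζ = 0.198 and hence ω_d = σ·√(1−ζ²)/ζ = 3820 rad/s.)

σ ≈ 769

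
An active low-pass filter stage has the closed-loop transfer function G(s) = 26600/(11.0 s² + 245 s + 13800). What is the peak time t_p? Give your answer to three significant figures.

Dividing through by 11.0: denominator becomes s² + 22.27 s + 1255.
So ω_n = √1255 = 35.4 rad/s and ζ = 22.27/(2·35.4) = 0.314.
The damped frequency ω_d = ω_n√(1−ζ²) = 33.6 rad/s. t_p = π/ω_d = 0.0934 s.

t_p ≈ 0.0934 s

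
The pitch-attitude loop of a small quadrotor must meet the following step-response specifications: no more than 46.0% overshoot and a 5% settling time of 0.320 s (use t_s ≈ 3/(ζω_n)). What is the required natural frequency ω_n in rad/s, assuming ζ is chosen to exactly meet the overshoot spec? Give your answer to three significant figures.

Inverting the overshoot relation: ζ = |ln 0.460|/√(π² + ln²0.460) = 0.240.
Then ω_n = 3/(ζ t_s) = 3/(0.240 × 0.320) = 39.1 rad/s.

ω_n ≈ 39.1 rad/s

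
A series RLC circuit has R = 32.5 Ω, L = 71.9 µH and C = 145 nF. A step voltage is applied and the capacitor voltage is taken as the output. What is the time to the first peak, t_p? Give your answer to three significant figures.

t_p ≈ 0.0000148 s

For a series RLC circuit (capacitor voltage as output), ω_n = 1/√(LC) = 1/√(71.9 µH · 145 nF) = 310000 rad/s.
ζ = (R/2)·√(C/L) = (32.5/2)·√(145 nF/71.9 µH) = 0.730.
The damped frequency ω_d = ω_n√(1−ζ²) = 212000 rad/s. t_p = π/ω_d = 0.0000148 s.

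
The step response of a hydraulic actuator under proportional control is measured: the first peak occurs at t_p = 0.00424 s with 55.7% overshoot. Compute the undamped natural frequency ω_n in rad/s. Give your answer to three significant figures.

ω_n ≈ 754 rad/s

ζ from %OS: ζ = |ln 0.557|/√(π²+ln²0.557) = 0.183.
t_p = π/ω_d ⇒ ω_d = 741 rad/s; then ω_n = ω_d/√(1−ζ²) = 754 rad/s.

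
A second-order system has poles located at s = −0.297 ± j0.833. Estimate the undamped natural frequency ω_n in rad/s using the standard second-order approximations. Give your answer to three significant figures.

The poles are at −σ ± jω_d with σ = 0.297 and ω_d = 0.833, so ω_n = √(σ²+ω_d²) = 0.884 rad/s and ζ = σ/ω_n = 0.336.

ω_n ≈ 0.884 rad/s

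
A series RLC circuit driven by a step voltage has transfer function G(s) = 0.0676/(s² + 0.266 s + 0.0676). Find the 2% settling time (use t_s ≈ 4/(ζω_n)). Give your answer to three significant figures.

t_s ≈ 30.1 s

Comparing the denominator to s² + 2ζω_n s + ω_n²: ω_n = √0.0676 = 0.260 rad/s, and 2ζω_n = 0.266 so ζ = 0.266/(2·0.260) = 0.512.
t_s ≈ 4/(ζω_n) = 4/(0.512·0.260) = 30.1 s.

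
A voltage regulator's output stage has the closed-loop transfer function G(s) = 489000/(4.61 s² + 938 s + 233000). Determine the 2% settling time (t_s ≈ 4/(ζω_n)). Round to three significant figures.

t_s ≈ 0.0393 s

Dividing through by 4.61: denominator becomes s² + 203.5 s + 50540.
So ω_n = √50540 = 225 rad/s and ζ = 203.5/(2·225) = 0.453.
t_s ≈ 4/(ζω_n) = 0.0393 s.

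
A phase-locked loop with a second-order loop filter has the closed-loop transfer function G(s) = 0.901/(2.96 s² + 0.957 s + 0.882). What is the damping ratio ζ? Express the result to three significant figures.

Dividing through by 2.96: denominator becomes s² + 0.3233 s + 0.2980.
So ω_n = √0.2980 = 0.546 rad/s and ζ = 0.3233/(2·0.546) = 0.296.

ζ ≈ 0.296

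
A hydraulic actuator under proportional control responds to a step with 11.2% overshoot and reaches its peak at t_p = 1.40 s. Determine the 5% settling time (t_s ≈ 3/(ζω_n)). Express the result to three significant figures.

t_s ≈ 1.92 s

ζ from %OS: ζ = |ln 0.112|/√(π²+ln²0.112) = 0.572.
From t_p = π/ω_d, ω_d = π/1.40 = 2.24 rad/s, so ω_n = ω_d/√(1−ζ²) = 2.74 rad/s.
t_s ≈ 3/(ζω_n) = 3/(0.572·2.74) = 1.92 s.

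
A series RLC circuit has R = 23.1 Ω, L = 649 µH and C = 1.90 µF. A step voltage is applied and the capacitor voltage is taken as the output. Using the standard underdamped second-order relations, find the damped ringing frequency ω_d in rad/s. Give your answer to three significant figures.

ω_d ≈ 22200 rad/s

For a series RLC circuit (capacitor voltage as output), ω_n = 1/√(LC) = 1/√(649 µH · 1.90 µF) = 28500 rad/s.
ζ = (R/2)·√(C/L) = (23.1/2)·√(1.90 µF/649 µH) = 0.625.
ω_d = ω_n√(1−ζ²) = 22200 rad/s.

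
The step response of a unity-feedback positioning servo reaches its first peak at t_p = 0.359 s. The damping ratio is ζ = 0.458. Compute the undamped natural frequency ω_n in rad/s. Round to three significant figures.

Peak time t_p = π/ω_d, so ω_d = π/t_p = π/0.359 = 8.75 rad/s.
ω_n = ω_d/√(1−ζ²) = 8.75/√0.790 = 9.84 rad/s.

ω_n ≈ 9.84 rad/s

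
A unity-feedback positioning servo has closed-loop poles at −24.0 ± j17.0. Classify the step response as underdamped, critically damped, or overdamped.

Since the poles form a complex-conjugate pair with nonzero imaginary part, the response is underdamped.

underdamped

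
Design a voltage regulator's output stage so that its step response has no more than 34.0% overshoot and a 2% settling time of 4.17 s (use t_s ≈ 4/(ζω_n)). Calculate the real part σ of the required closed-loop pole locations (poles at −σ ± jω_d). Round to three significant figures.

σ ≈ 0.959

The settling-time spec alone fixes σ = ζω_n = 4/t_s = 4/4.17 = 0.959.
(Overshoot then fixes ζ = 0.325 and hence ω_d = σ·√(1−ζ²)/ζ = 2.79 rad/s.)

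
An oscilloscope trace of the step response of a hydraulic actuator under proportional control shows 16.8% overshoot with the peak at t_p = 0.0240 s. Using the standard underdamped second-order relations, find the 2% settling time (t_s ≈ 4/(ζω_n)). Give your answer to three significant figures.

ζ from %OS: ζ = |ln 0.168|/√(π²+ln²0.168) = 0.494.
From t_p = π/ω_d, ω_d = π/0.0240 = 131 rad/s, so ω_n = ω_d/√(1−ζ²) = 151 rad/s.
t_s ≈ 4/(ζω_n) = 4/(0.494·151) = 0.0538 s.

t_s ≈ 0.0538 s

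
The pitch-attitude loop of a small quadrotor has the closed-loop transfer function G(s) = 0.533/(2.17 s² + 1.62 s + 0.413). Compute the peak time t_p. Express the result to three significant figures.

Dividing through by 2.17: denominator becomes s² + 0.7465 s + 0.1903.
So ω_n = √0.1903 = 0.436 rad/s and ζ = 0.7465/(2·0.436) = 0.856.
ω_d = ω_n√(1−ζ²) = 0.226 rad/s. t_p = π/ω_d = 13.9 s.

t_p ≈ 13.9 s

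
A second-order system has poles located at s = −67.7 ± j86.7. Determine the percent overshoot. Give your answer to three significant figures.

%OS ≈ 8.60%

|pole| = ω_n = √(67.7² + 86.7²) = 110 rad/s; ζ = cos θ = σ/ω_n = 0.615.
Overshoot: exp(−π·0.615/√(1−0.615²)) = 0.0860, i.e. 8.60%.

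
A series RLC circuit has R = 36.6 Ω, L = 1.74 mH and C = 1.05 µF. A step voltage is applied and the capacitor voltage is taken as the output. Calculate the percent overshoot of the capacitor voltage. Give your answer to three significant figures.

For a series RLC circuit (capacitor voltage as output), ω_n = 1/√(LC) = 1/√(1.74 mH · 1.05 µF) = 23400 rad/s.
ζ = (R/2)·√(C/L) = (36.6/2)·√(1.05 µF/1.74 mH) = 0.450.
%OS = 100 e^{−πζ/√(1−ζ²)} with ζ = 0.450 gives 20.6%.

%OS ≈ 20.6%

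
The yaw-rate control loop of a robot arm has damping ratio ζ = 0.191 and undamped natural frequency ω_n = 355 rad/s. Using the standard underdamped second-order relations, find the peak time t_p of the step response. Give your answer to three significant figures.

t_p ≈ 0.00902 s

The damped frequency is ω_d = ω_n√(1−ζ²) = 355·√(1−0.0365) = 348 rad/s.
Peak time t_p = π/ω_d = π/348 = 0.00902 s.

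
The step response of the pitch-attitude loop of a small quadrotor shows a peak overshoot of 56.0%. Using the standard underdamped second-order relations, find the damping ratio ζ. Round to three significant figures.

Inverting the overshoot relation: ζ = |ln 0.560|/√(π² + ln²0.560) = 0.181.

ζ ≈ 0.181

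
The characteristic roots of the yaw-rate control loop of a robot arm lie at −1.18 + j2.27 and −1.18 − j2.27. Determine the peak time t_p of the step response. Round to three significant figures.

t_p ≈ 1.38 s

t_p = π/ω_d with ω_d = 2.27 (the imaginary part), so t_p = 1.38 s.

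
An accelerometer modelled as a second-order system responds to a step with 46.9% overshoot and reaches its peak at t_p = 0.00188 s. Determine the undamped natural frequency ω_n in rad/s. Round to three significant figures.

From the overshoot, ζ = −ln(OS)/√(π²+ln²(OS)) = 0.234.
From t_p = π/ω_d, ω_d = π/0.00188 = 1670 rad/s, so ω_n = ω_d/√(1−ζ²) = 1720 rad/s.

ω_n ≈ 1720 rad/s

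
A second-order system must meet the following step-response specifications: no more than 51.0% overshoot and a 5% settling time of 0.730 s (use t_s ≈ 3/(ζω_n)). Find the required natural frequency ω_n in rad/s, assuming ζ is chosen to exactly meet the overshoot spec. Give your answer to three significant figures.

From %OS = 100·exp(−πζ/√(1−ζ²)), invert to get ζ = −ln(OS)/√(π² + ln²(OS)) with OS = 0.510.
−ln 0.510 = 0.6733, so ζ = 0.6733/√(π² + 0.4534) = 0.210.
Then ω_n = 3/(ζ t_s) = 3/(0.210 × 0.730) = 19.6 rad/s.

ω_n ≈ 19.6 rad/s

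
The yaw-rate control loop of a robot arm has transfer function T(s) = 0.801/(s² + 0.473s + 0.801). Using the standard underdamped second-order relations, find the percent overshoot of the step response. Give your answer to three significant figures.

%OS ≈ 42.3%

Matching coefficients with s² + 2ζω_n s + ω_n² gives ω_n² = 0.801 ⇒ ω_n = 0.895 rad/s, and ζ = 0.473/(2ω_n) = 0.264.
Overshoot: exp(−π·0.264/√(1−0.264²)) = 0.423, i.e. 42.3%.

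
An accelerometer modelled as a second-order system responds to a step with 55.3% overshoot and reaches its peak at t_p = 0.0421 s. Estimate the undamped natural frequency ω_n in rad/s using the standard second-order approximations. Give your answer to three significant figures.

From the overshoot, ζ = −ln(OS)/√(π²+ln²(OS)) = 0.185.
t_p = π/ω_d ⇒ ω_d = 74.6 rad/s; then ω_n = ω_d/√(1−ζ²) = 75.9 rad/s.

ω_n ≈ 75.9 rad/s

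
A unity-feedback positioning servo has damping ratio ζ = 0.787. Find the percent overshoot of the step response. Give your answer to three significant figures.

For an underdamped second-order system, %OS = 100·exp(−πζ/√(1−ζ²)).
πζ/√(1−ζ²) = π·0.787/√(1−0.619) = 4.007, so %OS = 100·e^(−4.007) = 1.82%.

%OS ≈ 1.82%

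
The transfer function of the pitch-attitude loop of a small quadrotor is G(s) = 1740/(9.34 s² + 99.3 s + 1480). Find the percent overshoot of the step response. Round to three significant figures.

Dividing through by 9.34: denominator becomes s² + 10.63 s + 158.5.
So ω_n = √158.5 = 12.6 rad/s and ζ = 10.63/(2·12.6) = 0.422.
Overshoot: exp(−π·0.422/√(1−0.422²)) = 0.231, i.e. 23.1%.

%OS ≈ 23.1%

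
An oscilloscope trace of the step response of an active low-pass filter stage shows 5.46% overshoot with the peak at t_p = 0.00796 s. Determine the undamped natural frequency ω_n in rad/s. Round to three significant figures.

ω_n ≈ 538 rad/s

The overshoot fixes ζ = −ln(OS)/√(π²+ln²(OS)) = 0.679.
t_p = π/ω_d ⇒ ω_d = 395 rad/s; then ω_n = ω_d/√(1−ζ²) = 538 rad/s.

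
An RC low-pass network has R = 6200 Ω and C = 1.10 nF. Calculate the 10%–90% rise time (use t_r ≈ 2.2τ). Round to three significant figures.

t_r ≈ 0.0000150 s

τ = RC = 6200 × 1.10 nF = 0.00000682 s.
t_r ≈ 2.2τ = 0.0000150 s.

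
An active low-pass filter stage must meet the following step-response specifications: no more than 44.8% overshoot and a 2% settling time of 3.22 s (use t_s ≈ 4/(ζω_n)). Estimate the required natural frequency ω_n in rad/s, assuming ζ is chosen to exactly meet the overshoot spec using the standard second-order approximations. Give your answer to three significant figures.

Inverting the overshoot relation: ζ = |ln 0.448|/√(π² + ln²0.448) = 0.248.
From t_s ≈ 4/(ζω_n): ω_n = 4/(ζ·t_s) = 4/(0.248·3.22) = 5.02 rad/s.

ω_n ≈ 5.02 rad/s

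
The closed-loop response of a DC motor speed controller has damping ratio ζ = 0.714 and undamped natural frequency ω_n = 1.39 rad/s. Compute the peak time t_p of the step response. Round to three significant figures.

t_p ≈ 3.23 s

The damped frequency is ω_d = ω_n√(1−ζ²) = 1.39·√(1−0.510) = 0.973 rad/s.
Peak time t_p = π/ω_d = π/0.973 = 3.23 s.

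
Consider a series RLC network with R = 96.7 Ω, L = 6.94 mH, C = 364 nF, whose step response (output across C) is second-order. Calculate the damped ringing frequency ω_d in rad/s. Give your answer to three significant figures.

ω_d ≈ 18600 rad/s

For a series RLC circuit (capacitor voltage as output), ω_n = 1/√(LC) = 1/√(6.94 mH · 364 nF) = 19900 rad/s.
ζ = (R/2)·√(C/L) = (96.7/2)·√(364 nF/6.94 mH) = 0.350.
The damped frequency ω_d = ω_n√(1−ζ²) = 18600 rad/s.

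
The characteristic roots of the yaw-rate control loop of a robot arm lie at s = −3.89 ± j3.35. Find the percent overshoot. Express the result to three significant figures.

%OS ≈ 2.60%

|pole| = ω_n = √(3.89² + 3.35²) = 5.13 rad/s; ζ = cos θ = σ/ω_n = 0.758.
%OS = 100·exp(−πζ/√(1−ζ²)) = 2.60%.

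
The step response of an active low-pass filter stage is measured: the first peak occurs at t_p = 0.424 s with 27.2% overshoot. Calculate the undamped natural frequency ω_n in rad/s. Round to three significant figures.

ω_n ≈ 8.02 rad/s

The overshoot fixes ζ = −ln(OS)/√(π²+ln²(OS)) = 0.383.
t_p = π/ω_d ⇒ ω_d = 7.41 rad/s; then ω_n = ω_d/√(1−ζ²) = 8.02 rad/s.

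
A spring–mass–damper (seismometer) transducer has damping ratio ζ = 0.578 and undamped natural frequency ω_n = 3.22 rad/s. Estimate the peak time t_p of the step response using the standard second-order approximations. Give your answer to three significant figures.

The damped frequency is ω_d = ω_n√(1−ζ²) = 3.22·√(1−0.334) = 2.63 rad/s.
Peak time t_p = π/ω_d = π/2.63 = 1.20 s.

t_p ≈ 1.20 s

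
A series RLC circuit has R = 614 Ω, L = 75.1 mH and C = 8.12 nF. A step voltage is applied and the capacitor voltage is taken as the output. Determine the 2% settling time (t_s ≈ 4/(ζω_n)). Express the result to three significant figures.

For a series RLC circuit (capacitor voltage as output), ω_n = 1/√(LC) = 1/√(75.1 mH · 8.12 nF) = 40500 rad/s.
ζ = (R/2)·√(C/L) = (614/2)·√(8.12 nF/75.1 mH) = 0.101.
t_s ≈ 4/(ζω_n) = 0.000979 s.

t_s ≈ 0.000979 s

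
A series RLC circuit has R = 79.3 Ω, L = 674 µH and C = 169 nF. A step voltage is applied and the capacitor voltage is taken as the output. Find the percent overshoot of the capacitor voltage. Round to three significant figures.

For a series RLC circuit (capacitor voltage as output), ω_n = 1/√(LC) = 1/√(674 µH · 169 nF) = 93700 rad/s.
ζ = (R/2)·√(C/L) = (79.3/2)·√(169 nF/674 µH) = 0.628.
%OS = 100·exp(−πζ/√(1−ζ²)) = 7.93%.

%OS ≈ 7.93%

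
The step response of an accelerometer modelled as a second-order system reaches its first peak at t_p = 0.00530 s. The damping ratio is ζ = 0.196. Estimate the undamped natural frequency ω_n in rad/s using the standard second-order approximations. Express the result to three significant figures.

ω_n ≈ 604 rad/s

Peak time t_p = π/ω_d, so ω_d = π/t_p = π/0.00530 = 593 rad/s.
ω_n = ω_d/√(1−ζ²) = 593/√0.962 = 604 rad/s.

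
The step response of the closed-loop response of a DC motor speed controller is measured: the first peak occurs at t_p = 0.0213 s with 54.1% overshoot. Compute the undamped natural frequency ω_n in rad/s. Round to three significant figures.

ω_n ≈ 150 rad/s

From the overshoot, ζ = −ln(OS)/√(π²+ln²(OS)) = 0.192.
From t_p = π/ω_d, ω_d = π/0.0213 = 147 rad/s, so ω_n = ω_d/√(1−ζ²) = 150 rad/s.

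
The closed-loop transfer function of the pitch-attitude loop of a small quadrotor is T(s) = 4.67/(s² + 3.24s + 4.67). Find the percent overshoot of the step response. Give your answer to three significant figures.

Matching coefficients with s² + 2ζω_n s + ω_n² gives ω_n² = 4.67 ⇒ ω_n = 2.16 rad/s, and ζ = 3.24/(2ω_n) = 0.750.
Overshoot: exp(−π·0.750/√(1−0.750²)) = 0.0285, i.e. 2.85%.

%OS ≈ 2.85%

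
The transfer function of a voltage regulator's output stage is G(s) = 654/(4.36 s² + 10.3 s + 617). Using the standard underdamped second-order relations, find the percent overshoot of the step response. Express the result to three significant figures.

Dividing through by 4.36: denominator becomes s² + 2.362 s + 141.5.
So ω_n = √141.5 = 11.9 rad/s and ζ = 2.362/(2·11.9) = 0.0993.
%OS = 100 e^{−πζ/√(1−ζ²)} with ζ = 0.0993 gives 73.1%.

%OS ≈ 73.1%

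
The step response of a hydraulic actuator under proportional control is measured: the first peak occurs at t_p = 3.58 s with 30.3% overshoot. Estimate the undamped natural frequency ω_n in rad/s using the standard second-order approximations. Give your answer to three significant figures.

ω_n ≈ 0.939 rad/s

From the overshoot, ζ = −ln(OS)/√(π²+ln²(OS)) = 0.355.
From t_p = π/ω_d, ω_d = π/3.58 = 0.878 rad/s, so ω_n = ω_d/√(1−ζ²) = 0.939 rad/s.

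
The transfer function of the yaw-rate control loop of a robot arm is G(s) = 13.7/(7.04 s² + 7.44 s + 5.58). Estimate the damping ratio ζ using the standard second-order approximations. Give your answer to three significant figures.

Dividing through by 7.04: denominator becomes s² + 1.057 s + 0.7926.
So ω_n = √0.7926 = 0.890 rad/s and ζ = 1.057/(2·0.890) = 0.594.

ζ ≈ 0.594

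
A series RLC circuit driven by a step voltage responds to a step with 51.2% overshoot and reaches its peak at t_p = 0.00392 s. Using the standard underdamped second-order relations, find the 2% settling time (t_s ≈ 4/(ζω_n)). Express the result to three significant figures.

From the overshoot, ζ = −ln(OS)/√(π²+ln²(OS)) = 0.208.
From t_p = π/ω_d, ω_d = π/0.00392 = 801 rad/s, so ω_n = ω_d/√(1−ζ²) = 819 rad/s.
t_s ≈ 4/(ζω_n) = 4/(0.208·819) = 0.0234 s.

t_s ≈ 0.0234 s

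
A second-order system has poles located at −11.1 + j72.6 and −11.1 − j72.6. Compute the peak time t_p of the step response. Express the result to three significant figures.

t_p = π/ω_d with ω_d = 72.6 (the imaginary part), so t_p = 0.0433 s.

t_p ≈ 0.0433 s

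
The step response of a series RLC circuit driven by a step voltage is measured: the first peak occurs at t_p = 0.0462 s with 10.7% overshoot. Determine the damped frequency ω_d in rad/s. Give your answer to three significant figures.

t_p = π/ω_d, so ω_d = π/0.0462 = 68.0 rad/s.

ω_d ≈ 68.0 rad/s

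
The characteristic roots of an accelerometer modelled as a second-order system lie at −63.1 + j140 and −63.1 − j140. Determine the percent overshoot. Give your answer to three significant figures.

|pole| = ω_n = √(63.1² + 140²) = 154 rad/s; ζ = cos θ = σ/ω_n = 0.411.
%OS = 100 e^{−πζ/√(1−ζ²)} with ζ = 0.411 gives 24.3%.

%OS ≈ 24.3%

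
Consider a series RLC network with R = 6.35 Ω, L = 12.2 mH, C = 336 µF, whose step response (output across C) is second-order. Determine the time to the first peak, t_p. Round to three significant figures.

For a series RLC circuit (capacitor voltage as output), ω_n = 1/√(LC) = 1/√(12.2 mH · 336 µF) = 494 rad/s.
ζ = (R/2)·√(C/L) = (6.35/2)·√(336 µF/12.2 mH) = 0.527.
The damped frequency ω_d = ω_n√(1−ζ²) = 420 rad/s. t_p = π/ω_d = 0.00748 s.

t_p ≈ 0.00748 s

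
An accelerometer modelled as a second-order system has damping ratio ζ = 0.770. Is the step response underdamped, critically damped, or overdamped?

Since ζ = 0.770 < 1, the system is underdamped.

underdamped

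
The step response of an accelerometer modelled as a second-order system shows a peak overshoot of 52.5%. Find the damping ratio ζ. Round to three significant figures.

ζ ≈ 0.201

Inverting the overshoot relation: ζ = |ln 0.525|/√(π² + ln²0.525) = 0.201.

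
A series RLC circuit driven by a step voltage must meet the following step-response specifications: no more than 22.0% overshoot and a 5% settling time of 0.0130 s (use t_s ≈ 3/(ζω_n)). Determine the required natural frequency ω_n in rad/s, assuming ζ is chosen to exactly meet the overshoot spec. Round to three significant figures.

From %OS = 100·exp(−πζ/√(1−ζ²)), invert to get ζ = −ln(OS)/√(π² + ln²(OS)) with OS = 0.220.
−ln 0.220 = 1.514, so ζ = 1.514/√(π² + 2.293) = 0.434.
Then ω_n = 3/(ζ t_s) = 3/(0.434 × 0.0130) = 532 rad/s.

ω_n ≈ 532 rad/s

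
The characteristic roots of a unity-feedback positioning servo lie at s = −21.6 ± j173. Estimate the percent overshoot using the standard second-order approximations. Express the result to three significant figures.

%OS ≈ 67.6%

|pole| = ω_n = √(21.6² + 173²) = 174 rad/s; ζ = cos θ = σ/ω_n = 0.124.
Overshoot: exp(−π·0.124/√(1−0.124²)) = 0.676, i.e. 67.6%.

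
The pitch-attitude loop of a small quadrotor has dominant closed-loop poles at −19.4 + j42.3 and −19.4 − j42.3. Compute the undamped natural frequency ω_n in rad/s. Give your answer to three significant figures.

With σ = 19.4, ω_d = 42.3: ω_n = √(σ²+ω_d²) = 46.5 rad/s, ζ = σ/ω_n = 0.417.

ω_n ≈ 46.5 rad/s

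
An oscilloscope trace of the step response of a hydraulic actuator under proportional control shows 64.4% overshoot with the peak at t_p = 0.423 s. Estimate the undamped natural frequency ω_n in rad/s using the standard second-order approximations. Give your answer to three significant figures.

ω_n ≈ 7.50 rad/s

ζ from %OS: ζ = |ln 0.644|/√(π²+ln²0.644) = 0.139.
From t_p = π/ω_d, ω_d = π/0.423 = 7.43 rad/s, so ω_n = ω_d/√(1−ζ²) = 7.50 rad/s.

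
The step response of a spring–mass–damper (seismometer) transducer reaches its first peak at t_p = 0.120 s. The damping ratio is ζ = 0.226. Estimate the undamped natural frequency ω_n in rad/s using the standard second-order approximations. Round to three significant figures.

Peak time t_p = π/ω_d, so ω_d = π/t_p = π/0.120 = 26.2 rad/s.
ω_n = ω_d/√(1−ζ²) = 26.2/√0.949 = 26.9 rad/s.

ω_n ≈ 26.9 rad/s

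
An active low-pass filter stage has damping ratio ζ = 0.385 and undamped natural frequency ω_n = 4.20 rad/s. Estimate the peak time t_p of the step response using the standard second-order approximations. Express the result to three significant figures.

The damped frequency is ω_d = ω_n√(1−ζ²) = 4.20·√(1−0.148) = 3.88 rad/s.
Peak time t_p = π/ω_d = π/3.88 = 0.810 s.

t_p ≈ 0.810 s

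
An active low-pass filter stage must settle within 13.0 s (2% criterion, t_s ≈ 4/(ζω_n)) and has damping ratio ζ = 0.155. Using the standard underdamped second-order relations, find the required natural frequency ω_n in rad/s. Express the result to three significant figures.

ω_n ≈ 1.99 rad/s

Rearranging t_s ≈ 4/(ζω_n) gives ω_n = 4/(ζ·t_s) = 4/(0.155 × 13.0) = 1.99 rad/s.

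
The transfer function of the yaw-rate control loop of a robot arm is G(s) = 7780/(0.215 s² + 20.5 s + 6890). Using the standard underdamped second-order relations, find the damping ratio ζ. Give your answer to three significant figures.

Dividing through by 0.215: denominator becomes s² + 95.35 s + 32050.
So ω_n = √32050 = 179 rad/s and ζ = 95.35/(2·179) = 0.266.

ζ ≈ 0.266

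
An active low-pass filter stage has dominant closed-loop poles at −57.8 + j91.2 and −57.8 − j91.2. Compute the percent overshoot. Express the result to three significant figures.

With σ = 57.8, ω_d = 91.2: ω_n = √(σ²+ω_d²) = 108 rad/s, ζ = σ/ω_n = 0.535.
%OS = 100·exp(−πζ/√(1−ζ²)) = 13.7%.

%OS ≈ 13.7%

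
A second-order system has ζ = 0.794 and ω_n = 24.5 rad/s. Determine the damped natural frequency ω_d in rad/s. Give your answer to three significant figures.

ω_d ≈ 14.9 rad/s

ω_d = ω_n√(1−ζ²) = 24.5·√0.370 = 14.9 rad/s.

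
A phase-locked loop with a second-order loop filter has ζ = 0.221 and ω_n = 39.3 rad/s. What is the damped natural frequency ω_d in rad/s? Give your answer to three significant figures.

ω_d ≈ 38.3 rad/s

ω_d = ω_n√(1−ζ²) = 39.3·√0.951 = 38.3 rad/s.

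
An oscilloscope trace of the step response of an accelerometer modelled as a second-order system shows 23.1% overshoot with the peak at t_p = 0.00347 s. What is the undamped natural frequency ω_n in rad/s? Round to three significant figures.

ω_n ≈ 999 rad/s

From the overshoot, ζ = −ln(OS)/√(π²+ln²(OS)) = 0.423.
From t_p = π/ω_d, ω_d = π/0.00347 = 905 rad/s, so ω_n = ω_d/√(1−ζ²) = 999 rad/s.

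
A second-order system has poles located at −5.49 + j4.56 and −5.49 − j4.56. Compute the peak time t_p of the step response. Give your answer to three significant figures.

t_p ≈ 0.689 s

t_p = π/ω_d with ω_d = 4.56 (the imaginary part), so t_p = 0.689 s.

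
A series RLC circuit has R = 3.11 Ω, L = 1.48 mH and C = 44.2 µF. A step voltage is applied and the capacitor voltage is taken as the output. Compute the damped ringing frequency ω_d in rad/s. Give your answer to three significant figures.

ω_d ≈ 3770 rad/s

For a series RLC circuit (capacitor voltage as output), ω_n = 1/√(LC) = 1/√(1.48 mH · 44.2 µF) = 3910 rad/s.
ζ = (R/2)·√(C/L) = (3.11/2)·√(44.2 µF/1.48 mH) = 0.269.
ω_d = ω_n√(1−ζ²) = 3770 rad/s.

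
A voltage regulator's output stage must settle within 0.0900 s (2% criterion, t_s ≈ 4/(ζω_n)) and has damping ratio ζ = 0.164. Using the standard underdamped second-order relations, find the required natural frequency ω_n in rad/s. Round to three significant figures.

Rearranging t_s ≈ 4/(ζω_n) gives ω_n = 4/(ζ·t_s) = 4/(0.164 × 0.0900) = 271 rad/s.

ω_n ≈ 271 rad/s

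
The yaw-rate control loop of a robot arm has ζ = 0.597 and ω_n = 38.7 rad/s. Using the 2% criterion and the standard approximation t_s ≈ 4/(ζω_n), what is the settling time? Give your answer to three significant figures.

t_s ≈ 4/(ζω_n) = 4/(0.597 × 38.7) = 0.173 s.

t_s ≈ 0.173 s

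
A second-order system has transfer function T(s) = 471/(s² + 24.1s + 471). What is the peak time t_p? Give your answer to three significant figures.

ω_n = √471 = 21.7 rad/s; ζ = 24.1/(2·21.7) = 0.555.
ω_d = 21.7·√(1 − 0.555²) = 18.0 rad/s. Then t_p = π/ω_d = 0.174 s.

t_p ≈ 0.174 s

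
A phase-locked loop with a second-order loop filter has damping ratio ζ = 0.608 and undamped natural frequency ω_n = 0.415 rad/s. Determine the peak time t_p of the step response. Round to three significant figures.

The damped frequency is ω_d = ω_n√(1−ζ²) = 0.415·√(1−0.370) = 0.329 rad/s.
Peak time t_p = π/ω_d = π/0.329 = 9.53 s.

t_p ≈ 9.53 s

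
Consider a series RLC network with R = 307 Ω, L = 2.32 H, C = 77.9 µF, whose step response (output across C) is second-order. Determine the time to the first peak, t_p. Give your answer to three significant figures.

t_p ≈ 0.0924 s

For a series RLC circuit (capacitor voltage as output), ω_n = 1/√(LC) = 1/√(2.32 H · 77.9 µF) = 74.4 rad/s.
ζ = (R/2)·√(C/L) = (307/2)·√(77.9 µF/2.32 H) = 0.889.
ω_d = 74.4·√(1 − 0.889²) = 34.0 rad/s. t_p = π/ω_d = 0.0924 s.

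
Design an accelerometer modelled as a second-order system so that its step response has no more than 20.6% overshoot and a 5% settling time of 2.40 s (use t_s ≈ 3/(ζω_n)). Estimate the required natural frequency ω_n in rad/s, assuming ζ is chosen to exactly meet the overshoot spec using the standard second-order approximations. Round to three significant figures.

ω_n ≈ 2.78 rad/s

Inverting the overshoot relation: ζ = |ln 0.206|/√(π² + ln²0.206) = 0.449.
Then ω_n = 3/(ζ t_s) = 3/(0.449 × 2.40) = 2.78 rad/s.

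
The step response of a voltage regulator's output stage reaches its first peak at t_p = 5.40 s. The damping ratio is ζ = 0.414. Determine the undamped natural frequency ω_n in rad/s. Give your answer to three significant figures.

ω_n ≈ 0.639 rad/s

Peak time t_p = π/ω_d, so ω_d = π/t_p = π/5.40 = 0.582 rad/s.
ω_n = ω_d/√(1−ζ²) = 0.582/√0.829 = 0.639 rad/s.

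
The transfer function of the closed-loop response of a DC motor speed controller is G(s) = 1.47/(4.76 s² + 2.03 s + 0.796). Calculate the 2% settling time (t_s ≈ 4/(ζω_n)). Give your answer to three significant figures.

Dividing through by 4.76: denominator becomes s² + 0.4265 s + 0.1672.
So ω_n = √0.1672 = 0.409 rad/s and ζ = 0.4265/(2·0.409) = 0.521.
t_s ≈ 4/(ζω_n) = 18.8 s.

t_s ≈ 18.8 s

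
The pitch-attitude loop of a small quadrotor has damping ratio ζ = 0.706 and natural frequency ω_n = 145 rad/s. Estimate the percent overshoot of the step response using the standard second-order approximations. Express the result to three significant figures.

For an underdamped second-order system, %OS = 100·exp(−πζ/√(1−ζ²)).
πζ/√(1−ζ²) = π·0.706/√(1−0.498) = 3.132, so %OS = 100·e^(−3.132) = 4.36%.

%OS ≈ 4.36%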